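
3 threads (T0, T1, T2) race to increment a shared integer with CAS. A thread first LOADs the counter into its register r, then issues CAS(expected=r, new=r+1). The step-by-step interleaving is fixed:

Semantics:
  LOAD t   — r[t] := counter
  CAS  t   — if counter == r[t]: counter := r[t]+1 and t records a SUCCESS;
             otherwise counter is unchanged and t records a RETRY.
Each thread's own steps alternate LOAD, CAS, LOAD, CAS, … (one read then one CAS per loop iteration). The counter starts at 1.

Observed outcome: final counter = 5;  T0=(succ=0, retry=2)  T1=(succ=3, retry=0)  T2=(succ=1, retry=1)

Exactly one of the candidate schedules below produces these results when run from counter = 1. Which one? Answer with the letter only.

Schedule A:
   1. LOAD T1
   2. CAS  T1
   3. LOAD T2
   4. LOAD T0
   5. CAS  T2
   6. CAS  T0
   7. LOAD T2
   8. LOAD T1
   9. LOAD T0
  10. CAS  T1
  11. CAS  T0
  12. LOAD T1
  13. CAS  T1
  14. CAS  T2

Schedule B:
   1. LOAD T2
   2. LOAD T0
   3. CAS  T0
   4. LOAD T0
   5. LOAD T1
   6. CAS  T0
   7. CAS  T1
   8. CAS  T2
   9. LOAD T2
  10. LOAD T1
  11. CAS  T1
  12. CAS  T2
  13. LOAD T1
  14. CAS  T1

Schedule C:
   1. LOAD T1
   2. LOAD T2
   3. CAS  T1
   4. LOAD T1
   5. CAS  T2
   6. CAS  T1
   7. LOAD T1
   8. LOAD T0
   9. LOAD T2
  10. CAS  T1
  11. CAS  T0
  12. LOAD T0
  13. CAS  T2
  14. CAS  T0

Tracing schedule A:
   1) LOAD T1:  M=1  r_T1=1
   2) CAS  T1:  M=2  r_T1=1 ✓
   3) LOAD T2:  M=2  r_T2=2
   4) LOAD T0:  M=2  r_T0=2
   5) CAS  T2:  M=3  r_T2=2 ✓
   6) CAS  T0:  M=3  r_T0=2 ✗
   7) LOAD T2:  M=3  r_T2=3
   8) LOAD T1:  M=3  r_T1=3
   9) LOAD T0:  M=3  r_T0=3
  10) CAS  T1:  M=4  r_T1=3 ✓
  11) CAS  T0:  M=4  r_T0=3 ✗
  12) LOAD T1:  M=4  r_T1=4
  13) CAS  T1:  M=5  r_T1=4 ✓
  14) CAS  T2:  M=5  r_T2=3 ✗

A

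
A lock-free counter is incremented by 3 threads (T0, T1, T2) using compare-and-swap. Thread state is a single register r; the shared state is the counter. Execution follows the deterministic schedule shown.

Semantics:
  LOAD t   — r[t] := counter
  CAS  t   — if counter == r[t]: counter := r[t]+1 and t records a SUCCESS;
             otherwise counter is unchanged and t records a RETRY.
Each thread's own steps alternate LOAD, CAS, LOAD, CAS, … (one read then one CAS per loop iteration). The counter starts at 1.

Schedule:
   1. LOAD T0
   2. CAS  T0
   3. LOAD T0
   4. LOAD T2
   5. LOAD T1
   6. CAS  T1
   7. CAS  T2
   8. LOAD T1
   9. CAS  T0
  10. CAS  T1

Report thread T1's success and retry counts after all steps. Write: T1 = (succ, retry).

T1 = (2, 0)

#1 T0 reads 1
#2 T0 CAS(1→2) writes; counter now 2
#3 T0 reads 2
#4 T2 reads 2
#5 T1 reads 2
#6 T1 CAS(2→3) writes; counter now 3
#7 T2 CAS(2→3) fails; counter now 3
#8 T1 reads 3
#9 T0 CAS(2→3) fails; counter now 3
#10 T1 CAS(3→4) writes; counter now 4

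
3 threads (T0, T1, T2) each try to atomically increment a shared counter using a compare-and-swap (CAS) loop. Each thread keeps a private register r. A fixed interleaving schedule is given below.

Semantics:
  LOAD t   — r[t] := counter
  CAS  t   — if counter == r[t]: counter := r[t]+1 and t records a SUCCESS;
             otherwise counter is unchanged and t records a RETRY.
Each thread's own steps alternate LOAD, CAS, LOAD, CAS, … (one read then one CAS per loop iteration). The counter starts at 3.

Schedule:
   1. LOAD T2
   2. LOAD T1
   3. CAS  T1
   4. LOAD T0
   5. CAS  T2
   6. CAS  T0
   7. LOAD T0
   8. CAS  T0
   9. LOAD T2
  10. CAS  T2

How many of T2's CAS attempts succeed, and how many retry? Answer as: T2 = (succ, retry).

T2 = (1, 1)

step 1: T2 LOAD ⇒ load; ctr=3 reg=3
step 2: T1 LOAD ⇒ load; ctr=3 reg=3
step 3: T1 CAS ⇒ ok; ctr=4 reg=3
step 4: T0 LOAD ⇒ load; ctr=4 reg=4
step 5: T2 CAS ⇒ retry; ctr=4 reg=3
step 6: T0 CAS ⇒ ok; ctr=5 reg=4
step 7: T0 LOAD ⇒ load; ctr=5 reg=5
step 8: T0 CAS ⇒ ok; ctr=6 reg=5
step 9: T2 LOAD ⇒ load; ctr=6 reg=6
step 10: T2 CAS ⇒ ok; ctr=7 reg=6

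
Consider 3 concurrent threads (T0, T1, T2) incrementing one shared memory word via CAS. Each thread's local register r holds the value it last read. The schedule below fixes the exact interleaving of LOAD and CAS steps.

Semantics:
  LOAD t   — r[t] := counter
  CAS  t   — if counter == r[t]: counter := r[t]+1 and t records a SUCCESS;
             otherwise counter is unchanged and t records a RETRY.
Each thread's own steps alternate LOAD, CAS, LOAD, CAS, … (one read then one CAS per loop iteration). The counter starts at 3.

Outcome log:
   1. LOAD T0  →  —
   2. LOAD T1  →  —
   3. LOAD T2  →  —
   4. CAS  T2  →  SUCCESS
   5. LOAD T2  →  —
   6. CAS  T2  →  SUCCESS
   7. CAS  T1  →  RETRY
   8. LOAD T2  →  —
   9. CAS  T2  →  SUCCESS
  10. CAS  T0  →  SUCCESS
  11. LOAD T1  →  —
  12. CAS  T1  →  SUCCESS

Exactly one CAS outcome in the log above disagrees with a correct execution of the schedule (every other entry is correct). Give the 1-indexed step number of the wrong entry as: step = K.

step = 10

Re-executing:
   1) LOAD T0:  M=3  r_T0=3
   2) LOAD T1:  M=3  r_T1=3
   3) LOAD T2:  M=3  r_T2=3
   4) CAS  T2:  M=4  r_T2=3 ✓
   5) LOAD T2:  M=4  r_T2=4
   6) CAS  T2:  M=5  r_T2=4 ✓
   7) CAS  T1:  M=5  r_T1=3 ✗
   8) LOAD T2:  M=5  r_T2=5
   9) CAS  T2:  M=6  r_T2=5 ✓
  10) CAS  T0:  M=6  r_T0=3 ✗
  11) LOAD T1:  M=6  r_T1=6
  12) CAS  T1:  M=7  r_T1=6 ✓
Log disagrees first at step 10.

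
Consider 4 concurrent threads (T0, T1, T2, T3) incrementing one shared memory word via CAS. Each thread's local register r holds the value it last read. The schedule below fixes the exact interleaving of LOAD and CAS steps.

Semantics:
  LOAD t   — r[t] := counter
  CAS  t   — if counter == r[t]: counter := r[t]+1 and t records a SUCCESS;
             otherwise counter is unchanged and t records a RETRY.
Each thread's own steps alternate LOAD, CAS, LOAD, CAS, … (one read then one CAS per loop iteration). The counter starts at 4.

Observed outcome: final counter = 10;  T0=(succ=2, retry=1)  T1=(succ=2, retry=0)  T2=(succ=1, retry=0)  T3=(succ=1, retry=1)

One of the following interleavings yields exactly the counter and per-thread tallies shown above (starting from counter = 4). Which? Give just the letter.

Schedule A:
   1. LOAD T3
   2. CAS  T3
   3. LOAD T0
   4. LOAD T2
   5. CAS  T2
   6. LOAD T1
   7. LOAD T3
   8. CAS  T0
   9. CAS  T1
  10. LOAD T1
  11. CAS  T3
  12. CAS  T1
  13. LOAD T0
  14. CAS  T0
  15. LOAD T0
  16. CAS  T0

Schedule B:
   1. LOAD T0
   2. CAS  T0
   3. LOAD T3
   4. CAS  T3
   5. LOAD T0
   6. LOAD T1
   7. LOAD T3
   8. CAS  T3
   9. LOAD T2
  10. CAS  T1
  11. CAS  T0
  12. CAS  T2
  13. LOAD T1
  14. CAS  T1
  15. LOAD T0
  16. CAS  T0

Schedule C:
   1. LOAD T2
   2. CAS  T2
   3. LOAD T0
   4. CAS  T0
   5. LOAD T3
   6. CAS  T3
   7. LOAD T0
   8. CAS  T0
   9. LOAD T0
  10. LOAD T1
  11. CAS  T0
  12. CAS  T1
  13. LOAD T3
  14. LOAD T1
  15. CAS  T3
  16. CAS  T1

Simulating candidate A:
T3 LOAD — after: cnt=4, r=4 — load
T3 CAS — after: cnt=5, r=4 — ok
T0 LOAD — after: cnt=5, r=5 — load
T2 LOAD — after: cnt=5, r=5 — load
T2 CAS — after: cnt=6, r=5 — ok
T1 LOAD — after: cnt=6, r=6 — load
T3 LOAD — after: cnt=6, r=6 — load
T0 CAS — after: cnt=6, r=5 — retry
T1 CAS — after: cnt=7, r=6 — ok
T1 LOAD — after: cnt=7, r=7 — load
T3 CAS — after: cnt=7, r=6 — retry
T1 CAS — after: cnt=8, r=7 — ok
T0 LOAD — after: cnt=8, r=8 — load
T0 CAS — after: cnt=9, r=8 — ok
T0 LOAD — after: cnt=9, r=9 — load
T0 CAS — after: cnt=10, r=9 — ok

A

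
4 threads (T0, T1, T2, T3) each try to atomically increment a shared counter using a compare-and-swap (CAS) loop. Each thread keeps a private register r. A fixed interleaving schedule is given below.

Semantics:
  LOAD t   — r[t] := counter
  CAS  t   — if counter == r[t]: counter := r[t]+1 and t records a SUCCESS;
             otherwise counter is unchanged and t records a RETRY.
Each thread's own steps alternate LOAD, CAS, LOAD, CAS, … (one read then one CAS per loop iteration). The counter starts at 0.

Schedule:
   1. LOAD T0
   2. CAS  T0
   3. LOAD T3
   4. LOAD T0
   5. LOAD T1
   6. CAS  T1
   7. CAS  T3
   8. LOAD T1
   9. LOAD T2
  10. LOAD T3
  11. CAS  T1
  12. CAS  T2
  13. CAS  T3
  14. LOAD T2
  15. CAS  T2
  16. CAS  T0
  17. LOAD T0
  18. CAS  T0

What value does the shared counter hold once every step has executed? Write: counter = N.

T0 LOAD — after: cnt=0, r=0 — load
T0 CAS — after: cnt=1, r=0 — ok
T3 LOAD — after: cnt=1, r=1 — load
T0 LOAD — after: cnt=1, r=1 — load
T1 LOAD — after: cnt=1, r=1 — load
T1 CAS — after: cnt=2, r=1 — ok
T3 CAS — after: cnt=2, r=1 — retry
T1 LOAD — after: cnt=2, r=2 — load
T2 LOAD — after: cnt=2, r=2 — load
T3 LOAD — after: cnt=2, r=2 — load
T1 CAS — after: cnt=3, r=2 — ok
T2 CAS — after: cnt=3, r=2 — retry
T3 CAS — after: cnt=3, r=2 — retry
T2 LOAD — after: cnt=3, r=3 — load
T2 CAS — after: cnt=4, r=3 — ok
T0 CAS — after: cnt=4, r=1 — retry
T0 LOAD — after: cnt=4, r=4 — load
T0 CAS — after: cnt=5, r=4 — ok

counter = 5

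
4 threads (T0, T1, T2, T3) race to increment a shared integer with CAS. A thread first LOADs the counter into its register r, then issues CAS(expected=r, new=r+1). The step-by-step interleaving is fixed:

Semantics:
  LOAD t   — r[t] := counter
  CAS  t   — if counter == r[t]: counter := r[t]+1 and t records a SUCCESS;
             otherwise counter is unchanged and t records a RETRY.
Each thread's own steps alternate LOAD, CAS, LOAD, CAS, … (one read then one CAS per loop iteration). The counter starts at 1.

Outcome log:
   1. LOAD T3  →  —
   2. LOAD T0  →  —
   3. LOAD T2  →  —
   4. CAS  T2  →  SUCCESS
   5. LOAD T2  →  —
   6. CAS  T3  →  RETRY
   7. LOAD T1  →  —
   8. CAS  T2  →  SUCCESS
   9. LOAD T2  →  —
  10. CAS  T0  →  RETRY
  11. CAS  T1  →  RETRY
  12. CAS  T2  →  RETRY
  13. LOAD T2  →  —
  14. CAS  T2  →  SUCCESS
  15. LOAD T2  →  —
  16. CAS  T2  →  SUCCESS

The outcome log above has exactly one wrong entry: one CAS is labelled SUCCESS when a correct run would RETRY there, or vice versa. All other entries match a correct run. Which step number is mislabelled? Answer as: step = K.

Reference trace:
#1 T3 reads 1
#2 T0 reads 1
#3 T2 reads 1
#4 T2 CAS(1→2) writes; counter now 2
#5 T2 reads 2
#6 T3 CAS(1→2) fails; counter now 2
#7 T1 reads 2
#8 T2 CAS(2→3) writes; counter now 3
#9 T2 reads 3
#10 T0 CAS(1→2) fails; counter now 3
#11 T1 CAS(2→3) fails; counter now 3
#12 T2 CAS(3→4) writes; counter now 4
#13 T2 reads 4
#14 T2 CAS(4→5) writes; counter now 5
#15 T2 reads 5
#16 T2 CAS(5→6) writes; counter now 6
Log disagrees first at step 12.

step = 12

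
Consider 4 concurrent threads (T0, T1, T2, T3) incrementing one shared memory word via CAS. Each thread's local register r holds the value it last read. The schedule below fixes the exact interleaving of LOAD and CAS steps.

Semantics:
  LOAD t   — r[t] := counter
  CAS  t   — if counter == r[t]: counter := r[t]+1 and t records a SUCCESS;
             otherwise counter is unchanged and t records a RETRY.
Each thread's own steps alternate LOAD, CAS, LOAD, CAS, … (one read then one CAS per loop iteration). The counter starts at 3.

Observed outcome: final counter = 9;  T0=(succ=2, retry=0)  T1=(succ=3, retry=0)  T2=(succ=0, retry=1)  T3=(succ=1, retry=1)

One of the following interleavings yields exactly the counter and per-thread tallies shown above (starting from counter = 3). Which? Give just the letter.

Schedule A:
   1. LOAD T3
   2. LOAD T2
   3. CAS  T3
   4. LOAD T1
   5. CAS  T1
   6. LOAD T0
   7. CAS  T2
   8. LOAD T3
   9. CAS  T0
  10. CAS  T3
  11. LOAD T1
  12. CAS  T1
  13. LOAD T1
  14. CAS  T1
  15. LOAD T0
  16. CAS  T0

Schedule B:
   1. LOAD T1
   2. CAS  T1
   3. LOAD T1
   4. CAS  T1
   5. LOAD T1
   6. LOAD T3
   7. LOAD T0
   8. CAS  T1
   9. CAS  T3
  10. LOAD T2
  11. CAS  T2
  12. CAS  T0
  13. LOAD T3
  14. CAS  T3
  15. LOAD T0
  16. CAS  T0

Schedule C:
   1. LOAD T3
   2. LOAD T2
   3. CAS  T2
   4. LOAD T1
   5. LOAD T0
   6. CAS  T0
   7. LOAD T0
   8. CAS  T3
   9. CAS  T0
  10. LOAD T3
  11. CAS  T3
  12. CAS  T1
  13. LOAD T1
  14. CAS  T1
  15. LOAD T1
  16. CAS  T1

A

Run A:
   1) LOAD T3:  M=3  r_T3=3
   2) LOAD T2:  M=3  r_T2=3
   3) CAS  T3:  M=4  r_T3=3 ✓
   4) LOAD T1:  M=4  r_T1=4
   5) CAS  T1:  M=5  r_T1=4 ✓
   6) LOAD T0:  M=5  r_T0=5
   7) CAS  T2:  M=5  r_T2=3 ✗
   8) LOAD T3:  M=5  r_T3=5
   9) CAS  T0:  M=6  r_T0=5 ✓
  10) CAS  T3:  M=6  r_T3=5 ✗
  11) LOAD T1:  M=6  r_T1=6
  12) CAS  T1:  M=7  r_T1=6 ✓
  13) LOAD T1:  M=7  r_T1=7
  14) CAS  T1:  M=8  r_T1=7 ✓
  15) LOAD T0:  M=8  r_T0=8
  16) CAS  T0:  M=9  r_T0=8 ✓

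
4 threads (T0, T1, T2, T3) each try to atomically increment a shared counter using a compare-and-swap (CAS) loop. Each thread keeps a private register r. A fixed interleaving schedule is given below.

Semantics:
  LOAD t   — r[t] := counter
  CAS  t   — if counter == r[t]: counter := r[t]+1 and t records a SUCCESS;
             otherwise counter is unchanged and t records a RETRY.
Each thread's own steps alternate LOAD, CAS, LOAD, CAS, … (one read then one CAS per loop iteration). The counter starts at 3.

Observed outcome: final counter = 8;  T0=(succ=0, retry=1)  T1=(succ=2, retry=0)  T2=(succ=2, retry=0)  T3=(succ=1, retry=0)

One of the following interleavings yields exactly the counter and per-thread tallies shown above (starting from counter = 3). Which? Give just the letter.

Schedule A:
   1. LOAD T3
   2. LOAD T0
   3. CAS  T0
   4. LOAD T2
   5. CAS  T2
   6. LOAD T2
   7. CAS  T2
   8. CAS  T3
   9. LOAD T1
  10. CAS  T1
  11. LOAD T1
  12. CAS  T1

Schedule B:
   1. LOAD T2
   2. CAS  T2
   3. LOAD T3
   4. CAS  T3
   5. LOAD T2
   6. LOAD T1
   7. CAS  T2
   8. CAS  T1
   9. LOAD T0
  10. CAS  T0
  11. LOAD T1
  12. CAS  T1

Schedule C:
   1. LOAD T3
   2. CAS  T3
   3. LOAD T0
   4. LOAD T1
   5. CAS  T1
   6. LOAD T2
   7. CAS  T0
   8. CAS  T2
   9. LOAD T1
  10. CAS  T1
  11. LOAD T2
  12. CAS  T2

Tracing schedule C:
T3 LOAD — after: cnt=3, r=3 — load
T3 CAS — after: cnt=4, r=3 — ok
T0 LOAD — after: cnt=4, r=4 — load
T1 LOAD — after: cnt=4, r=4 — load
T1 CAS — after: cnt=5, r=4 — ok
T2 LOAD — after: cnt=5, r=5 — load
T0 CAS — after: cnt=5, r=4 — retry
T2 CAS — after: cnt=6, r=5 — ok
T1 LOAD — after: cnt=6, r=6 — load
T1 CAS — after: cnt=7, r=6 — ok
T2 LOAD — after: cnt=7, r=7 — load
T2 CAS — after: cnt=8, r=7 — ok

C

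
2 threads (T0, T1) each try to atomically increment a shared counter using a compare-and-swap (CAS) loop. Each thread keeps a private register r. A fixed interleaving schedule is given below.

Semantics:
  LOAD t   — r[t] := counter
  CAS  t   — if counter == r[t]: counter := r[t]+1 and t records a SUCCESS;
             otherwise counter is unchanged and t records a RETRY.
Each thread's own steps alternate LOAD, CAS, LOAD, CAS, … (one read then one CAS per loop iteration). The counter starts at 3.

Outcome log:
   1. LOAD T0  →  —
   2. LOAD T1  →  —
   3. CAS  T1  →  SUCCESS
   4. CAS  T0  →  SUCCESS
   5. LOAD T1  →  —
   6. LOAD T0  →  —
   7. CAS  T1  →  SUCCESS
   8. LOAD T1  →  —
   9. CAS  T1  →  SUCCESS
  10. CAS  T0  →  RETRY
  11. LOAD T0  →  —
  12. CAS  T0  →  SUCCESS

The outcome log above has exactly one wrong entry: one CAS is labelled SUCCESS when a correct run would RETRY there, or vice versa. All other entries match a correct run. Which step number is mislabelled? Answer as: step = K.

Re-executing:
T0 LOAD — after: cnt=3, r=3 — load
T1 LOAD — after: cnt=3, r=3 — load
T1 CAS — after: cnt=4, r=3 — ok
T0 CAS — after: cnt=4, r=3 — retry
T1 LOAD — after: cnt=4, r=4 — load
T0 LOAD — after: cnt=4, r=4 — load
T1 CAS — after: cnt=5, r=4 — ok
T1 LOAD — after: cnt=5, r=5 — load
T1 CAS — after: cnt=6, r=5 — ok
T0 CAS — after: cnt=6, r=4 — retry
T0 LOAD — after: cnt=6, r=6 — load
T0 CAS — after: cnt=7, r=6 — ok
Flip is step 4.

step = 4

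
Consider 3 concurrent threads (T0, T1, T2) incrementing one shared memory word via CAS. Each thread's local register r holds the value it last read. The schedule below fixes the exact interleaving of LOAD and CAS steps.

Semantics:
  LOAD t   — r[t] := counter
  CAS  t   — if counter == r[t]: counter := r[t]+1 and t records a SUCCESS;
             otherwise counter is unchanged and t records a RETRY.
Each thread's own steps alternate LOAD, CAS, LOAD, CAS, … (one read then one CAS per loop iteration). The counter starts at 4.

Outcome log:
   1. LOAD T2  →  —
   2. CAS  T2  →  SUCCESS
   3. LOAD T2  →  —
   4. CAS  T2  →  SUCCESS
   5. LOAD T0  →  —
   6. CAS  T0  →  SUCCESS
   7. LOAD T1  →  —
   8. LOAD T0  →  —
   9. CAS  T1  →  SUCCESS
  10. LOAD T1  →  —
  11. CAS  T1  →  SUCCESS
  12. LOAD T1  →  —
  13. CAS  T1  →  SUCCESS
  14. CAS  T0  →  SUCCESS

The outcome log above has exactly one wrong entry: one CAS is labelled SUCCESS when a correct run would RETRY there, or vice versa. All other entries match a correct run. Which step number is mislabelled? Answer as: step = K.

Re-executing:
   1) LOAD T2:  M=4  r_T2=4
   2) CAS  T2:  M=5  r_T2=4 ✓
   3) LOAD T2:  M=5  r_T2=5
   4) CAS  T2:  M=6  r_T2=5 ✓
   5) LOAD T0:  M=6  r_T0=6
   6) CAS  T0:  M=7  r_T0=6 ✓
   7) LOAD T1:  M=7  r_T1=7
   8) LOAD T0:  M=7  r_T0=7
   9) CAS  T1:  M=8  r_T1=7 ✓
  10) LOAD T1:  M=8  r_T1=8
  11) CAS  T1:  M=9  r_T1=8 ✓
  12) LOAD T1:  M=9  r_T1=9
  13) CAS  T1:  M=10  r_T1=9 ✓
  14) CAS  T0:  M=10  r_T0=7 ✗
Mismatch at 14.

step = 14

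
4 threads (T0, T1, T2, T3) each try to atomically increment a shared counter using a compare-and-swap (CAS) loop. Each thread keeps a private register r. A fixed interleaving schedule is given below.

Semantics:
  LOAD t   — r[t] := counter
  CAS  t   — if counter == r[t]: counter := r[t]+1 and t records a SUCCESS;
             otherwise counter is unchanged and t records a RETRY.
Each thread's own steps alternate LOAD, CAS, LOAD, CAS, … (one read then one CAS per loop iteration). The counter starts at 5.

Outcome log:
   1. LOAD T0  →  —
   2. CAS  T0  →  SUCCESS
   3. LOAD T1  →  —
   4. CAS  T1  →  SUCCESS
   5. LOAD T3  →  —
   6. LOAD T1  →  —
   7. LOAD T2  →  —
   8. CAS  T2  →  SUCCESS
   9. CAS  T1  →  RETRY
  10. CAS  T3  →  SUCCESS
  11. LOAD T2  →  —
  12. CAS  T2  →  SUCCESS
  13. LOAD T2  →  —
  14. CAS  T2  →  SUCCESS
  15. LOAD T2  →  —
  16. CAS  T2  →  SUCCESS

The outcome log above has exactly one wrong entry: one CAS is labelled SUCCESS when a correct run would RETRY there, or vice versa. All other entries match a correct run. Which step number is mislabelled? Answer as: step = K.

Reference trace:
1. LOAD T0 → mem=5 r[T0]=5 [LOAD]
2. CAS T0 → mem=6 r[T0]=5 [OK]
3. LOAD T1 → mem=6 r[T1]=6 [LOAD]
4. CAS T1 → mem=7 r[T1]=6 [OK]
5. LOAD T3 → mem=7 r[T3]=7 [LOAD]
6. LOAD T1 → mem=7 r[T1]=7 [LOAD]
7. LOAD T2 → mem=7 r[T2]=7 [LOAD]
8. CAS T2 → mem=8 r[T2]=7 [OK]
9. CAS T1 → mem=8 r[T1]=7 [RETRY]
10. CAS T3 → mem=8 r[T3]=7 [RETRY]
11. LOAD T2 → mem=8 r[T2]=8 [LOAD]
12. CAS T2 → mem=9 r[T2]=8 [OK]
13. LOAD T2 → mem=9 r[T2]=9 [LOAD]
14. CAS T2 → mem=10 r[T2]=9 [OK]
15. LOAD T2 → mem=10 r[T2]=10 [LOAD]
16. CAS T2 → mem=11 r[T2]=10 [OK]
Mismatch at 10.

step = 10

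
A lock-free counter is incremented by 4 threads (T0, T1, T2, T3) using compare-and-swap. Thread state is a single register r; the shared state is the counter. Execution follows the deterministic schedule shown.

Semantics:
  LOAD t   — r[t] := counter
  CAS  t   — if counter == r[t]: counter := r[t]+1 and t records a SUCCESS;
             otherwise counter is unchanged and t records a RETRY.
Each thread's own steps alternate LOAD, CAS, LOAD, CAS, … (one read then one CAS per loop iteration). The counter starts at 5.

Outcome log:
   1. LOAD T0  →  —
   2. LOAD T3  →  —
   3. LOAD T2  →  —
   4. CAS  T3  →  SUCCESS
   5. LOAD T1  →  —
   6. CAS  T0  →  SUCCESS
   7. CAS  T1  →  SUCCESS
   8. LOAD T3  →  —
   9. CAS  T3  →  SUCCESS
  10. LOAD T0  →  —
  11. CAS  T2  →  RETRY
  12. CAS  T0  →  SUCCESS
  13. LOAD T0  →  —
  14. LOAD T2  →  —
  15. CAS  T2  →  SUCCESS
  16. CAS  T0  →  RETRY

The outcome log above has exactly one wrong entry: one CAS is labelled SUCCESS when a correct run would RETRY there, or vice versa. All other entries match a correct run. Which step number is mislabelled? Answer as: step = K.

Re-executing:
   1) LOAD T0:  M=5  r_T0=5
   2) LOAD T3:  M=5  r_T3=5
   3) LOAD T2:  M=5  r_T2=5
   4) CAS  T3:  M=6  r_T3=5 ✓
   5) LOAD T1:  M=6  r_T1=6
   6) CAS  T0:  M=6  r_T0=5 ✗
   7) CAS  T1:  M=7  r_T1=6 ✓
   8) LOAD T3:  M=7  r_T3=7
   9) CAS  T3:  M=8  r_T3=7 ✓
  10) LOAD T0:  M=8  r_T0=8
  11) CAS  T2:  M=8  r_T2=5 ✗
  12) CAS  T0:  M=9  r_T0=8 ✓
  13) LOAD T0:  M=9  r_T0=9
  14) LOAD T2:  M=9  r_T2=9
  15) CAS  T2:  M=10  r_T2=9 ✓
  16) CAS  T0:  M=10  r_T0=9 ✗
Log disagrees first at step 6.

step = 6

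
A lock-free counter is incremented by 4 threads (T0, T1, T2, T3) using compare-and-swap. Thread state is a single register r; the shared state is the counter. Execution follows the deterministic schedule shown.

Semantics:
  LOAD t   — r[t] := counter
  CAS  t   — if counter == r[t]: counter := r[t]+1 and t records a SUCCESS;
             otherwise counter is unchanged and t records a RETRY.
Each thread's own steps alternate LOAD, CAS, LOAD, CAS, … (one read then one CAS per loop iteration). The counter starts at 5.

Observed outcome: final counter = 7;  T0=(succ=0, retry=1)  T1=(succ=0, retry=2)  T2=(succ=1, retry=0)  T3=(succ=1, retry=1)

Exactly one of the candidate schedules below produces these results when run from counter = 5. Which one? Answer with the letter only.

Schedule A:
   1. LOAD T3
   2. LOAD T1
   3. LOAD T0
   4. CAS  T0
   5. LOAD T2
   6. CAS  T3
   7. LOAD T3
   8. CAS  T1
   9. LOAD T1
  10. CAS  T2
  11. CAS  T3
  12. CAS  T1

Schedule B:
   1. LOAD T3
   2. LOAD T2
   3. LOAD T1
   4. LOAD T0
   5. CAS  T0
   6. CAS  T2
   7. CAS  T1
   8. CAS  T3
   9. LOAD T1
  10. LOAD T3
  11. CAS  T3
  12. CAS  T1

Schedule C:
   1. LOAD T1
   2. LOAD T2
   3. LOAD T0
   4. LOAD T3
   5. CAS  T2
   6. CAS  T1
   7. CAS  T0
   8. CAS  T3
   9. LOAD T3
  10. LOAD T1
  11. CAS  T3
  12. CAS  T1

C

Tracing schedule C:
   1) LOAD T1:  M=5  r_T1=5
   2) LOAD T2:  M=5  r_T2=5
   3) LOAD T0:  M=5  r_T0=5
   4) LOAD T3:  M=5  r_T3=5
   5) CAS  T2:  M=6  r_T2=5 ✓
   6) CAS  T1:  M=6  r_T1=5 ✗
   7) CAS  T0:  M=6  r_T0=5 ✗
   8) CAS  T3:  M=6  r_T3=5 ✗
   9) LOAD T3:  M=6  r_T3=6
  10) LOAD T1:  M=6  r_T1=6
  11) CAS  T3:  M=7  r_T3=6 ✓
  12) CAS  T1:  M=7  r_T1=6 ✗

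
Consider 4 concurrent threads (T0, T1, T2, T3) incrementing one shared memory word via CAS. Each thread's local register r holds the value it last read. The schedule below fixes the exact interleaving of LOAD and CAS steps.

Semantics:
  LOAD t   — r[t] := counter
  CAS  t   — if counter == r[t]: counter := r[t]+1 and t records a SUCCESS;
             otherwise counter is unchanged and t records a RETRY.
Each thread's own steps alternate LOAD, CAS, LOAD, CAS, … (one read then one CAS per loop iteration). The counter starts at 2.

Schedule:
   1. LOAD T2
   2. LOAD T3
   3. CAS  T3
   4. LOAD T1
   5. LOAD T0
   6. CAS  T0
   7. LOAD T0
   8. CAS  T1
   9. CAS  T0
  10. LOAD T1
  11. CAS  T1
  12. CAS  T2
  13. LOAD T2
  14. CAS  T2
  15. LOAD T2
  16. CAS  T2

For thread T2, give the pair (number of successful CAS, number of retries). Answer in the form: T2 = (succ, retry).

step 1: T2 LOAD ⇒ load; ctr=2 reg=2
step 2: T3 LOAD ⇒ load; ctr=2 reg=2
step 3: T3 CAS ⇒ ok; ctr=3 reg=2
step 4: T1 LOAD ⇒ load; ctr=3 reg=3
step 5: T0 LOAD ⇒ load; ctr=3 reg=3
step 6: T0 CAS ⇒ ok; ctr=4 reg=3
step 7: T0 LOAD ⇒ load; ctr=4 reg=4
step 8: T1 CAS ⇒ retry; ctr=4 reg=3
step 9: T0 CAS ⇒ ok; ctr=5 reg=4
step 10: T1 LOAD ⇒ load; ctr=5 reg=5
step 11: T1 CAS ⇒ ok; ctr=6 reg=5
step 12: T2 CAS ⇒ retry; ctr=6 reg=2
step 13: T2 LOAD ⇒ load; ctr=6 reg=6
step 14: T2 CAS ⇒ ok; ctr=7 reg=6
step 15: T2 LOAD ⇒ load; ctr=7 reg=7
step 16: T2 CAS ⇒ ok; ctr=8 reg=7

T2 = (2, 1)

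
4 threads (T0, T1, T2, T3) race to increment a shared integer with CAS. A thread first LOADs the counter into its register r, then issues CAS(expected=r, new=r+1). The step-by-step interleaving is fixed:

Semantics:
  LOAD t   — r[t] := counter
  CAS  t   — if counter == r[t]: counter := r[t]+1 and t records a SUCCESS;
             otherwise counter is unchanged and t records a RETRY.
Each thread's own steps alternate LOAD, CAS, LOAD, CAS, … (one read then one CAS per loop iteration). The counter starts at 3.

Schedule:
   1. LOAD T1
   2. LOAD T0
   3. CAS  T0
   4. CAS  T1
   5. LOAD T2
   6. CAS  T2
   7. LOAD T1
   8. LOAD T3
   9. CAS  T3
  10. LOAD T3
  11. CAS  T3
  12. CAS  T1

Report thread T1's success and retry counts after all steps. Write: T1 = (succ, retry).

#1 T1 reads 3
#2 T0 reads 3
#3 T0 CAS(3→4) writes; counter now 4
#4 T1 CAS(3→4) fails; counter now 4
#5 T2 reads 4
#6 T2 CAS(4→5) writes; counter now 5
#7 T1 reads 5
#8 T3 reads 5
#9 T3 CAS(5→6) writes; counter now 6
#10 T3 reads 6
#11 T3 CAS(6→7) writes; counter now 7
#12 T1 CAS(5→6) fails; counter now 7

T1 = (0, 2)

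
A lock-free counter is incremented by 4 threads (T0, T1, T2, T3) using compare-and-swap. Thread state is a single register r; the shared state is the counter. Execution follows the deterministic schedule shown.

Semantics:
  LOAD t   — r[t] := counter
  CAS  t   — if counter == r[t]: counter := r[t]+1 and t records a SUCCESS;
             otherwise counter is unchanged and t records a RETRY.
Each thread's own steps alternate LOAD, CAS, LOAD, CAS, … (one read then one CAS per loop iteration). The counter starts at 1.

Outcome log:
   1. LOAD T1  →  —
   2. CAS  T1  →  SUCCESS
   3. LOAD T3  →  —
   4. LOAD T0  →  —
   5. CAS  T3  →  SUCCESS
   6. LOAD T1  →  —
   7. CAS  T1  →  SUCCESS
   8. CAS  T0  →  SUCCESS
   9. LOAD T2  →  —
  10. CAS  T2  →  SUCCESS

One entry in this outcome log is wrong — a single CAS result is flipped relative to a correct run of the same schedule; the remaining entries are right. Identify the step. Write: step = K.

step = 8

Correct run:
[1] T1.load  rd  (counter 1, T1.r 1)
[2] T1.cas  hit  (counter 2, T1.r 1)
[3] T3.load  rd  (counter 2, T3.r 2)
[4] T0.load  rd  (counter 2, T0.r 2)
[5] T3.cas  hit  (counter 3, T3.r 2)
[6] T1.load  rd  (counter 3, T1.r 3)
[7] T1.cas  hit  (counter 4, T1.r 3)
[8] T0.cas  miss  (counter 4, T0.r 2)
[9] T2.load  rd  (counter 4, T2.r 4)
[10] T2.cas  hit  (counter 5, T2.r 4)
Flip is step 8.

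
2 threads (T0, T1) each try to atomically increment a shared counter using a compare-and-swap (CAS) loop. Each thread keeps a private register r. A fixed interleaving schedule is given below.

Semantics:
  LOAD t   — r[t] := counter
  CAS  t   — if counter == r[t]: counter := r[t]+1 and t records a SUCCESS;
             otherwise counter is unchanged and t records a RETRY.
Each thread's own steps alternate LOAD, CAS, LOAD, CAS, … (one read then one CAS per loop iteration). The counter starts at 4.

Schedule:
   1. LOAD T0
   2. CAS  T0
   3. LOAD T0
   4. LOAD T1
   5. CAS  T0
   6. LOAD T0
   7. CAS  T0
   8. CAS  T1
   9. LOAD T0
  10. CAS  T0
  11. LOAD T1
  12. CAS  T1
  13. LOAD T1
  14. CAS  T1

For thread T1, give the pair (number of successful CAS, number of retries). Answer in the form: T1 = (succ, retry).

T1 = (2, 1)

#1 T0 reads 4
#2 T0 CAS(4→5) writes; counter now 5
#3 T0 reads 5
#4 T1 reads 5
#5 T0 CAS(5→6) writes; counter now 6
#6 T0 reads 6
#7 T0 CAS(6→7) writes; counter now 7
#8 T1 CAS(5→6) fails; counter now 7
#9 T0 reads 7
#10 T0 CAS(7→8) writes; counter now 8
#11 T1 reads 8
#12 T1 CAS(8→9) writes; counter now 9
#13 T1 reads 9
#14 T1 CAS(9→10) writes; counter now 10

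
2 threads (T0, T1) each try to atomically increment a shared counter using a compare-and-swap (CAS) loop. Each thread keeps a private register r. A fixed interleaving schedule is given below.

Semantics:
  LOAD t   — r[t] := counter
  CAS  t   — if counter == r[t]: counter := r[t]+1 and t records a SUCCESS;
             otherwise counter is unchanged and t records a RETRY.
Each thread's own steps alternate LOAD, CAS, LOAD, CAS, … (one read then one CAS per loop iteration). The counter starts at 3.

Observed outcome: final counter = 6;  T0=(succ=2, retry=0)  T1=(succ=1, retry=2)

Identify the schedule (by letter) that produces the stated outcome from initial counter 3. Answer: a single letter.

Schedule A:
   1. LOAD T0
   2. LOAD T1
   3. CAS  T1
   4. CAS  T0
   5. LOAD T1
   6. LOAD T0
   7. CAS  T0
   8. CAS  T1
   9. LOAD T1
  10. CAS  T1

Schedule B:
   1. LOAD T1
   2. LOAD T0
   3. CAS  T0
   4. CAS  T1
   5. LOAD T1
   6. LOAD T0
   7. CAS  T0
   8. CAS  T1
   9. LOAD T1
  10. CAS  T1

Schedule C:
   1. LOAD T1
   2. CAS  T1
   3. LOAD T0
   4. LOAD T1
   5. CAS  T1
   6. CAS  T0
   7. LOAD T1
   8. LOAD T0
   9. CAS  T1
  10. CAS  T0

Tracing schedule B:
step 1: T1 LOAD ⇒ load; ctr=3 reg=3
step 2: T0 LOAD ⇒ load; ctr=3 reg=3
step 3: T0 CAS ⇒ ok; ctr=4 reg=3
step 4: T1 CAS ⇒ retry; ctr=4 reg=3
step 5: T1 LOAD ⇒ load; ctr=4 reg=4
step 6: T0 LOAD ⇒ load; ctr=4 reg=4
step 7: T0 CAS ⇒ ok; ctr=5 reg=4
step 8: T1 CAS ⇒ retry; ctr=5 reg=4
step 9: T1 LOAD ⇒ load; ctr=5 reg=5
step 10: T1 CAS ⇒ ok; ctr=6 reg=5

B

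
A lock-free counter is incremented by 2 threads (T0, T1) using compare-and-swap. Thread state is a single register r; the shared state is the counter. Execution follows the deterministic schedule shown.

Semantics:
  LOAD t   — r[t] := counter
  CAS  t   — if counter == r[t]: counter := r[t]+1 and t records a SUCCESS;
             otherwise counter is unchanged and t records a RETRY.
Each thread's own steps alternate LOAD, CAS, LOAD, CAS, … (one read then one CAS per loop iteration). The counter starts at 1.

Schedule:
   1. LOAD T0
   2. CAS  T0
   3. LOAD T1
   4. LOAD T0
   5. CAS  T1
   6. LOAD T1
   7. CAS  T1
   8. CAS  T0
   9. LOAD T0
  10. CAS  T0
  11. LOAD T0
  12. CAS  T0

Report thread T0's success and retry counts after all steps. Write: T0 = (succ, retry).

step 1: T0 LOAD ⇒ load; ctr=1 reg=1
step 2: T0 CAS ⇒ ok; ctr=2 reg=1
step 3: T1 LOAD ⇒ load; ctr=2 reg=2
step 4: T0 LOAD ⇒ load; ctr=2 reg=2
step 5: T1 CAS ⇒ ok; ctr=3 reg=2
step 6: T1 LOAD ⇒ load; ctr=3 reg=3
step 7: T1 CAS ⇒ ok; ctr=4 reg=3
step 8: T0 CAS ⇒ retry; ctr=4 reg=2
step 9: T0 LOAD ⇒ load; ctr=4 reg=4
step 10: T0 CAS ⇒ ok; ctr=5 reg=4
step 11: T0 LOAD ⇒ load; ctr=5 reg=5
step 12: T0 CAS ⇒ ok; ctr=6 reg=5

T0 = (3, 1)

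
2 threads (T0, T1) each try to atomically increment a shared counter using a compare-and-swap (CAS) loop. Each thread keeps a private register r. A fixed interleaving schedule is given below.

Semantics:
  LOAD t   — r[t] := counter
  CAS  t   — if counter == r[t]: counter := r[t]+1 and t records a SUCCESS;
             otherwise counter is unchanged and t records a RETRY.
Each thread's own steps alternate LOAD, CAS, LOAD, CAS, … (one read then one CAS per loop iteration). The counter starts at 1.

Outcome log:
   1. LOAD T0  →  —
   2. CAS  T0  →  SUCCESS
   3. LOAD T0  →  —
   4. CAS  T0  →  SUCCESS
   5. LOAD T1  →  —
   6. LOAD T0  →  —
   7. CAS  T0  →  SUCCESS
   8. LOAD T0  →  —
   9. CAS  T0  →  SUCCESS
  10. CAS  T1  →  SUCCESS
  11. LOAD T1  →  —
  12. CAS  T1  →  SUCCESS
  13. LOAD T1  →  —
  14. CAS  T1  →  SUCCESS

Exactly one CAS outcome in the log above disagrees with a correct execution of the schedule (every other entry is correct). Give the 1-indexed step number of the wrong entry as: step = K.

Reference trace:
#1 T0 reads 1
#2 T0 CAS(1→2) writes; counter now 2
#3 T0 reads 2
#4 T0 CAS(2→3) writes; counter now 3
#5 T1 reads 3
#6 T0 reads 3
#7 T0 CAS(3→4) writes; counter now 4
#8 T0 reads 4
#9 T0 CAS(4→5) writes; counter now 5
#10 T1 CAS(3→4) fails; counter now 5
#11 T1 reads 5
#12 T1 CAS(5→6) writes; counter now 6
#13 T1 reads 6
#14 T1 CAS(6→7) writes; counter now 7
Mismatch at 10.

step = 10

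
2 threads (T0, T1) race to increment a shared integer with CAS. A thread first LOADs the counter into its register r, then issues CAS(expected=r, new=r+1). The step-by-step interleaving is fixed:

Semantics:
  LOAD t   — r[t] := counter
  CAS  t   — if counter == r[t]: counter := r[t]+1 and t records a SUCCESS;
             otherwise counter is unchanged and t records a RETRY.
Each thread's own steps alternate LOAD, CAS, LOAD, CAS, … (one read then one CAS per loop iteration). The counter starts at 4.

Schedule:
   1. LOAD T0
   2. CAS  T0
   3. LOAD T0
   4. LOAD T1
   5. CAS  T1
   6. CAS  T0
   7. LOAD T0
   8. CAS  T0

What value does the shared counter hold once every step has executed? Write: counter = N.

1. LOAD T0 → mem=4 r[T0]=4 [LOAD]
2. CAS T0 → mem=5 r[T0]=4 [OK]
3. LOAD T0 → mem=5 r[T0]=5 [LOAD]
4. LOAD T1 → mem=5 r[T1]=5 [LOAD]
5. CAS T1 → mem=6 r[T1]=5 [OK]
6. CAS T0 → mem=6 r[T0]=5 [RETRY]
7. LOAD T0 → mem=6 r[T0]=6 [LOAD]
8. CAS T0 → mem=7 r[T0]=6 [OK]

counter = 7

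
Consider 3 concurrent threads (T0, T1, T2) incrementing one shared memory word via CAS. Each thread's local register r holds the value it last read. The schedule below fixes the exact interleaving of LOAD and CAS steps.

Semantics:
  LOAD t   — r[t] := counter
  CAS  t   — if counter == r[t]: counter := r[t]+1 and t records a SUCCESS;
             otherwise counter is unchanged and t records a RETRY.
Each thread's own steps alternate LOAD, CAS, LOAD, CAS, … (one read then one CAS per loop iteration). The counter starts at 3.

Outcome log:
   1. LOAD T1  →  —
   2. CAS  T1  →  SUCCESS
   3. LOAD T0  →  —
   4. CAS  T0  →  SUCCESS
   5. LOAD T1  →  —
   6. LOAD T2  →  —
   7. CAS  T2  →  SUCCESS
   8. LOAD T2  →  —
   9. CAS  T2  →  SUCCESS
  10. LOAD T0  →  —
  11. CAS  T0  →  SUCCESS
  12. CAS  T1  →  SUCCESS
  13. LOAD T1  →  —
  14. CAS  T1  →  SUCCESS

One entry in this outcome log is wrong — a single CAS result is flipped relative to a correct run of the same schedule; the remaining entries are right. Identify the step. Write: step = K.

Reference trace:
   1) LOAD T1:  M=3  r_T1=3
   2) CAS  T1:  M=4  r_T1=3 ✓
   3) LOAD T0:  M=4  r_T0=4
   4) CAS  T0:  M=5  r_T0=4 ✓
   5) LOAD T1:  M=5  r_T1=5
   6) LOAD T2:  M=5  r_T2=5
   7) CAS  T2:  M=6  r_T2=5 ✓
   8) LOAD T2:  M=6  r_T2=6
   9) CAS  T2:  M=7  r_T2=6 ✓
  10) LOAD T0:  M=7  r_T0=7
  11) CAS  T0:  M=8  r_T0=7 ✓
  12) CAS  T1:  M=8  r_T1=5 ✗
  13) LOAD T1:  M=8  r_T1=8
  14) CAS  T1:  M=9  r_T1=8 ✓
Flip is step 12.

step = 12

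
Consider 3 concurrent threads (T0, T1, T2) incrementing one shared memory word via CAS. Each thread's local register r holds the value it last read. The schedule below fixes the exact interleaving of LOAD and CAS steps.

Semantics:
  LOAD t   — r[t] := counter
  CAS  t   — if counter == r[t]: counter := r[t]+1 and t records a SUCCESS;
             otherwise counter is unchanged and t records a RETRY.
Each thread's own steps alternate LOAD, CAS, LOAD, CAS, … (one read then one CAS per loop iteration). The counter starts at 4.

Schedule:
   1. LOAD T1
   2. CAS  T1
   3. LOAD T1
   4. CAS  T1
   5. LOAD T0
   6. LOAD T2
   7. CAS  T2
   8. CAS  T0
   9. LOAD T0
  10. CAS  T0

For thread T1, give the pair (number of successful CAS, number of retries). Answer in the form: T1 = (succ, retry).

T1 LOAD — after: cnt=4, r=4 — load
T1 CAS — after: cnt=5, r=4 — ok
T1 LOAD — after: cnt=5, r=5 — load
T1 CAS — after: cnt=6, r=5 — ok
T0 LOAD — after: cnt=6, r=6 — load
T2 LOAD — after: cnt=6, r=6 — load
T2 CAS — after: cnt=7, r=6 — ok
T0 CAS — after: cnt=7, r=6 — retry
T0 LOAD — after: cnt=7, r=7 — load
T0 CAS — after: cnt=8, r=7 — ok

T1 = (2, 0)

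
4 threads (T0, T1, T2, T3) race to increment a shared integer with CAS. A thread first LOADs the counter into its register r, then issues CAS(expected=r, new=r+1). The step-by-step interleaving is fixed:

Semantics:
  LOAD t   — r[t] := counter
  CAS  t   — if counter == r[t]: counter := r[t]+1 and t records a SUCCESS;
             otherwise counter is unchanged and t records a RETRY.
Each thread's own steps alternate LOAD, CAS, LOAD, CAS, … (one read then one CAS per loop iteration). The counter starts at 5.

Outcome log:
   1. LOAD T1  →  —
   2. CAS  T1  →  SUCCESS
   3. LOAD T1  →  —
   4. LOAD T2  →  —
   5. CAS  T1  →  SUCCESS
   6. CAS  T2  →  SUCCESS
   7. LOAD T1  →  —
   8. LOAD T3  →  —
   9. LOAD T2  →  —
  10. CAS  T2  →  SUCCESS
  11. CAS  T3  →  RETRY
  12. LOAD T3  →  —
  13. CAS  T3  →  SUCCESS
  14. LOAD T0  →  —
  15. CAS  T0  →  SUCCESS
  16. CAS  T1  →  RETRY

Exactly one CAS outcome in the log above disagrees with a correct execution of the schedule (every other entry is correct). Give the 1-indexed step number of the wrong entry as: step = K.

Correct run:
#1 T1 reads 5
#2 T1 CAS(5→6) writes; counter now 6
#3 T1 reads 6
#4 T2 reads 6
#5 T1 CAS(6→7) writes; counter now 7
#6 T2 CAS(6→7) fails; counter now 7
#7 T1 reads 7
#8 T3 reads 7
#9 T2 reads 7
#10 T2 CAS(7→8) writes; counter now 8
#11 T3 CAS(7→8) fails; counter now 8
#12 T3 reads 8
#13 T3 CAS(8→9) writes; counter now 9
#14 T0 reads 9
#15 T0 CAS(9→10) writes; counter now 10
#16 T1 CAS(7→8) fails; counter now 10
Log disagrees first at step 6.

step = 6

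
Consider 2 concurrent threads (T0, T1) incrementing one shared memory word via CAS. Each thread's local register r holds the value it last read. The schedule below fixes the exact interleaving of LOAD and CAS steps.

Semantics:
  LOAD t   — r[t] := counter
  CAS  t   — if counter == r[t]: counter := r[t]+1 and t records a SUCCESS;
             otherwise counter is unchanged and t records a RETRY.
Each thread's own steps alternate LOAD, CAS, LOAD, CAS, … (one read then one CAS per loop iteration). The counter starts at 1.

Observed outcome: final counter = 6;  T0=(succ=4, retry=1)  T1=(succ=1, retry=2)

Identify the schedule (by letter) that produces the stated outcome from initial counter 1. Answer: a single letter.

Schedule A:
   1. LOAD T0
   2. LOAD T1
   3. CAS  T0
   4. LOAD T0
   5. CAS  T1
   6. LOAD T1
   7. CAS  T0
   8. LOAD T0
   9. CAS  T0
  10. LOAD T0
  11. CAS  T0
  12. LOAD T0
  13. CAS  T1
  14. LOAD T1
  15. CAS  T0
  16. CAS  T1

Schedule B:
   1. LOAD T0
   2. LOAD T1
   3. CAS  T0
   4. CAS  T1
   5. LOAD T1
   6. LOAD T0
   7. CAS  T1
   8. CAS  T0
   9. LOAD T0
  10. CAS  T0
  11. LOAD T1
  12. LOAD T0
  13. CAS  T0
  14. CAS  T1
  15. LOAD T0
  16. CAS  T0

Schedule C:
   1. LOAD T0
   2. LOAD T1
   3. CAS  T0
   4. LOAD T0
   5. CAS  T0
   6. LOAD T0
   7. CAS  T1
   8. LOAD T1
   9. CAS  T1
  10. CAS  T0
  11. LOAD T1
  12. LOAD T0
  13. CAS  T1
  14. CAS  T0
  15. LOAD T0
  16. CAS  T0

Run B:
T0 LOAD — after: cnt=1, r=1 — load
T1 LOAD — after: cnt=1, r=1 — load
T0 CAS — after: cnt=2, r=1 — ok
T1 CAS — after: cnt=2, r=1 — retry
T1 LOAD — after: cnt=2, r=2 — load
T0 LOAD — after: cnt=2, r=2 — load
T1 CAS — after: cnt=3, r=2 — ok
T0 CAS — after: cnt=3, r=2 — retry
T0 LOAD — after: cnt=3, r=3 — load
T0 CAS — after: cnt=4, r=3 — ok
T1 LOAD — after: cnt=4, r=4 — load
T0 LOAD — after: cnt=4, r=4 — load
T0 CAS — after: cnt=5, r=4 — ok
T1 CAS — after: cnt=5, r=4 — retry
T0 LOAD — after: cnt=5, r=5 — load
T0 CAS — after: cnt=6, r=5 — ok

B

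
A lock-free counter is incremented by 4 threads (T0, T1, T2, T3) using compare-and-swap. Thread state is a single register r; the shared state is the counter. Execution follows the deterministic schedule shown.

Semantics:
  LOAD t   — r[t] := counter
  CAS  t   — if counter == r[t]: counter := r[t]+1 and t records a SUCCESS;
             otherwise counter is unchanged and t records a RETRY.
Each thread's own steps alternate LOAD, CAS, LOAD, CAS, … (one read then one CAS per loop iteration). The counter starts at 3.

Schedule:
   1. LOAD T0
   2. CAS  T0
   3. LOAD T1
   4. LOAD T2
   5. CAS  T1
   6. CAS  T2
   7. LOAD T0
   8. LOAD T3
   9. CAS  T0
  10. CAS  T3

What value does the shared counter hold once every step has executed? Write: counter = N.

counter = 6

   1) LOAD T0:  M=3  r_T0=3
   2) CAS  T0:  M=4  r_T0=3 ✓
   3) LOAD T1:  M=4  r_T1=4
   4) LOAD T2:  M=4  r_T2=4
   5) CAS  T1:  M=5  r_T1=4 ✓
   6) CAS  T2:  M=5  r_T2=4 ✗
   7) LOAD T0:  M=5  r_T0=5
   8) LOAD T3:  M=5  r_T3=5
   9) CAS  T0:  M=6  r_T0=5 ✓
  10) CAS  T3:  M=6  r_T3=5 ✗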